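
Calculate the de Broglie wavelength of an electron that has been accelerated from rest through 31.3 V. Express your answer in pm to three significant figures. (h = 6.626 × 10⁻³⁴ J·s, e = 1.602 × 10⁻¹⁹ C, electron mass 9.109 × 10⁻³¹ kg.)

λ = 219 pm

KE = eV = 1.602 × 10⁻¹⁹ × 31.30 = 5.014 × 10⁻¹⁸ J.
p = √(2mKE) = √(2 × 9.109 × 10⁻³¹ × 5.014 × 10⁻¹⁸) = 3.022 × 10⁻²⁴ kg·m/s.
λ = h/p = 6.626 × 10⁻³⁴ / 3.022 × 10⁻²⁴ = 2.19 × 10⁻¹⁰ m = 219 pm.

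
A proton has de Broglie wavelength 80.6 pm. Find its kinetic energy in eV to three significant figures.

p = h/λ = 6.626 × 10⁻³⁴ / 8.060 × 10⁻¹¹ = 8.221 × 10⁻²⁴ kg·m/s.
KE = p²/(2m) = (8.221 × 10⁻²⁴)² / (2 × 1.673 × 10⁻²⁷) = 2.020 × 10⁻²⁰ J = 0.126 eV.

KE = 0.126 eV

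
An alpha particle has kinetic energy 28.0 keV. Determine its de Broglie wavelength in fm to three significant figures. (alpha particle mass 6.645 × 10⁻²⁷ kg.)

λ = 85.8 fm

KE = 28.0 keV = 4.486 × 10⁻¹⁵ J.
p = √(2mKE) = √(2 × 6.645 × 10⁻²⁷ × 4.486 × 10⁻¹⁵) = 7.721 × 10⁻²¹ kg·m/s.
λ = h/p = 6.626 × 10⁻³⁴ / 7.721 × 10⁻²¹ = 8.58 × 10⁻¹⁴ m = 85.8 fm.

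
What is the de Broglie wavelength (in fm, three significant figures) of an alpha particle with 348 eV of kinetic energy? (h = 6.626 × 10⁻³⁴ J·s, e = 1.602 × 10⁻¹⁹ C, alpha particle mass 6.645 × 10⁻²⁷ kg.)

λ = 770 fm

KE = 348 eV = 5.575 × 10⁻¹⁷ J.
p = √(2mKE) = √(2 × 6.645 × 10⁻²⁷ × 5.575 × 10⁻¹⁷) = 8.608 × 10⁻²² kg·m/s.
λ = h/p = 6.626 × 10⁻³⁴ / 8.608 × 10⁻²² = 7.70 × 10⁻¹³ m = 770 fm.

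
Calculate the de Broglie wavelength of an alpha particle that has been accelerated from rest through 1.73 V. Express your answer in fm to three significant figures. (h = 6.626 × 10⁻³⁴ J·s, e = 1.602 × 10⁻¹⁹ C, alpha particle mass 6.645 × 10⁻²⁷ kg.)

KE = 2eV = 2 × 1.602 × 10⁻¹⁹ × 1.730 = 5.543 × 10⁻¹⁹ J.
p = √(2mKE) = √(2 × 6.645 × 10⁻²⁷ × 5.543 × 10⁻¹⁹) = 8.583 × 10⁻²³ kg·m/s.
λ = h/p = 6.626 × 10⁻³⁴ / 8.583 × 10⁻²³ = 7.72 × 10⁻¹² m = 7720 fm.

λ = 7720 fm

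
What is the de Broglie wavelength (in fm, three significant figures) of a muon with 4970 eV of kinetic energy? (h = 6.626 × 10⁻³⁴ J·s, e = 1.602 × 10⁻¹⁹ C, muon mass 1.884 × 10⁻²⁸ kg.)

KE = 4970 eV = 7.962 × 10⁻¹⁶ J.
p = √(2mKE) = √(2 × 1.884 × 10⁻²⁸ × 7.962 × 10⁻¹⁶) = 5.477 × 10⁻²² kg·m/s.
λ = h/p = 6.626 × 10⁻³⁴ / 5.477 × 10⁻²² = 1.21 × 10⁻¹² m = 1210 fm.

λ = 1210 fm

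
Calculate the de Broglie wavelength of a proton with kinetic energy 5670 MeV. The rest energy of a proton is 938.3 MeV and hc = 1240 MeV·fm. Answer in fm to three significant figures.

Total energy E = KE + m₀c² = 5670 + 938.3 = 6608.3 MeV.
(pc)² = E² − (m₀c²)² = (6608.3)² − (938.3)² = 4.279 × 10⁷ MeV², so pc = 6541 MeV.
λ = hc/(pc) = 1240 MeV·fm / 6541 MeV = 0.190 fm.

λ = 0.190 fm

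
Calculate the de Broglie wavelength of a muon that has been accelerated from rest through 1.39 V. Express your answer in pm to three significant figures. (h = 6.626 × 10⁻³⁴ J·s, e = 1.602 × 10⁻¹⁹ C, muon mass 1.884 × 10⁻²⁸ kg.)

KE = eV = 1.602 × 10⁻¹⁹ × 1.390 = 2.227 × 10⁻¹⁹ J.
p = √(2mKE) = √(2 × 1.884 × 10⁻²⁸ × 2.227 × 10⁻¹⁹) = 9.160 × 10⁻²⁴ kg·m/s.
λ = h/p = 6.626 × 10⁻³⁴ / 9.160 × 10⁻²⁴ = 7.23 × 10⁻¹¹ m = 72.3 pm.

λ = 72.3 pm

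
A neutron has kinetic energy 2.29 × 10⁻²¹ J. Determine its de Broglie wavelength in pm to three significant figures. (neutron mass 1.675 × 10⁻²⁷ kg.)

λ = 239 pm

p = √(2mKE) = √(2 × 1.675 × 10⁻²⁷ × 2.290 × 10⁻²¹) = 2.770 × 10⁻²⁴ kg·m/s.
λ = h/p = 6.626 × 10⁻³⁴ / 2.770 × 10⁻²⁴ = 2.39 × 10⁻¹⁰ m = 239 pm.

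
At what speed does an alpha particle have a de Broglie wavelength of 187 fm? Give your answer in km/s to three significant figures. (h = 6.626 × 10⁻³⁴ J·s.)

v = 533 km/s

p = h/λ = 6.626 × 10⁻³⁴ / 1.870 × 10⁻¹³ = 3.543 × 10⁻²¹ kg·m/s.
v = p/m = 3.543 × 10⁻²¹ / 6.645 × 10⁻²⁷ = 5.33 × 10⁵ m/s = 533 km/s.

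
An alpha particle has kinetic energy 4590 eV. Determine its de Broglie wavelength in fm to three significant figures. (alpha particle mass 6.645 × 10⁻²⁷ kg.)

KE = 4590 eV = 7.353 × 10⁻¹⁶ J.
p = √(2mKE) = √(2 × 6.645 × 10⁻²⁷ × 7.353 × 10⁻¹⁶) = 3.126 × 10⁻²¹ kg·m/s.
λ = h/p = 6.626 × 10⁻³⁴ / 3.126 × 10⁻²¹ = 2.12 × 10⁻¹³ m = 212 fm.

λ = 212 fm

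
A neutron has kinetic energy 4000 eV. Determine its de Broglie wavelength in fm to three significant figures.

KE = 4000 eV = 6.408 × 10⁻¹⁶ J.
p = √(2mKE) = √(2 × 1.675 × 10⁻²⁷ × 6.408 × 10⁻¹⁶) = 1.465 × 10⁻²¹ kg·m/s.
λ = h/p = 6.626 × 10⁻³⁴ / 1.465 × 10⁻²¹ = 4.52 × 10⁻¹³ m = 452 fm.

λ = 452 fm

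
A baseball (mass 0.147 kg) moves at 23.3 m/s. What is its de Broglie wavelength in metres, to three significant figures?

p = mv = 0.147 × 23.3 = 3.425 kg·m/s.
λ = h/p = 6.626 × 10⁻³⁴ / 3.425 = 1.93 × 10⁻³⁴ m.

λ = 1.93 × 10⁻³⁴ m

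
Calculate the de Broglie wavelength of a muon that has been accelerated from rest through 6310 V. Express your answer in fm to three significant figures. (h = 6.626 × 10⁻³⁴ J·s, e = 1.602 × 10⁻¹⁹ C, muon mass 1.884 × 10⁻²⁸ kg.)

λ = 1070 fm

KE = eV = 1.602 × 10⁻¹⁹ × 6310 = 1.011 × 10⁻¹⁵ J.
p = √(2mKE) = √(2 × 1.884 × 10⁻²⁸ × 1.011 × 10⁻¹⁵) = 6.172 × 10⁻²² kg·m/s.
λ = h/p = 6.626 × 10⁻³⁴ / 6.172 × 10⁻²² = 1.07 × 10⁻¹² m = 1070 fm.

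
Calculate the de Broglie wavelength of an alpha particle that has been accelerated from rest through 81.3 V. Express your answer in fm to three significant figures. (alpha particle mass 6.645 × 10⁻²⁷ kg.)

λ = 1130 fm

KE = 2eV = 2 × 1.602 × 10⁻¹⁹ × 81.30 = 2.605 × 10⁻¹⁷ J.
p = √(2mKE) = √(2 × 6.645 × 10⁻²⁷ × 2.605 × 10⁻¹⁷) = 5.884 × 10⁻²² kg·m/s.
λ = h/p = 6.626 × 10⁻³⁴ / 5.884 × 10⁻²² = 1.13 × 10⁻¹² m = 1130 fm.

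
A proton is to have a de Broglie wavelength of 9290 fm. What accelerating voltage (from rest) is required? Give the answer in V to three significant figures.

p = h/λ = 6.626 × 10⁻³⁴ / 9.290 × 10⁻¹² = 7.132 × 10⁻²³ kg·m/s.
KE = p²/(2m) = 1.520 × 10⁻¹⁸ J.
V = KE/e = 1.520 × 10⁻¹⁸ / (1.602 × 10⁻¹⁹) = 9.49 V.

V = 9.49 V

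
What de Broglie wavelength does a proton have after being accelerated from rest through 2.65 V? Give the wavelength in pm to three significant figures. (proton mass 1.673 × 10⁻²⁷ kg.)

KE = eV = 1.602 × 10⁻¹⁹ × 2.650 = 4.245 × 10⁻¹⁹ J.
p = √(2mKE) = √(2 × 1.673 × 10⁻²⁷ × 4.245 × 10⁻¹⁹) = 3.769 × 10⁻²³ kg·m/s.
λ = h/p = 6.626 × 10⁻³⁴ / 3.769 × 10⁻²³ = 1.76 × 10⁻¹¹ m = 17.6 pm.

λ = 17.6 pm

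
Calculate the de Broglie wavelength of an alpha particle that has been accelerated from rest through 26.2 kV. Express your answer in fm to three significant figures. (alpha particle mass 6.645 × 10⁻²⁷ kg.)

λ = 62.7 fm

KE = 2eV = 2 × 1.602 × 10⁻¹⁹ × 2.620 × 10⁴ = 8.394 × 10⁻¹⁵ J.
p = √(2mKE) = √(2 × 6.645 × 10⁻²⁷ × 8.394 × 10⁻¹⁵) = 1.056 × 10⁻²⁰ kg·m/s.
λ = h/p = 6.626 × 10⁻³⁴ / 1.056 × 10⁻²⁰ = 6.27 × 10⁻¹⁴ m = 62.7 fm.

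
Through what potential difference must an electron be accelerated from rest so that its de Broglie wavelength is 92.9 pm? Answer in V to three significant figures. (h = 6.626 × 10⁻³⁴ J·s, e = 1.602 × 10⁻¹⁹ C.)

V = 174 V

p = h/λ = 6.626 × 10⁻³⁴ / 9.290 × 10⁻¹¹ = 7.132 × 10⁻²⁴ kg·m/s.
KE = p²/(2m) = 2.792 × 10⁻¹⁷ J.
V = KE/e = 2.792 × 10⁻¹⁷ / (1.602 × 10⁻¹⁹) = 174 V.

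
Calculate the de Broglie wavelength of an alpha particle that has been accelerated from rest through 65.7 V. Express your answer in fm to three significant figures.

KE = 2eV = 2 × 1.602 × 10⁻¹⁹ × 65.70 = 2.105 × 10⁻¹⁷ J.
p = √(2mKE) = √(2 × 6.645 × 10⁻²⁷ × 2.105 × 10⁻¹⁷) = 5.289 × 10⁻²² kg·m/s.
λ = h/p = 6.626 × 10⁻³⁴ / 5.289 × 10⁻²² = 1.25 × 10⁻¹² m = 1250 fm.

λ = 1250 fm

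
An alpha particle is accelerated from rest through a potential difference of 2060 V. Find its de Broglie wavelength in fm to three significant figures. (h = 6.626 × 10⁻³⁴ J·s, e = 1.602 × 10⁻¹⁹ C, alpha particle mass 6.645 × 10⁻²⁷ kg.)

KE = 2eV = 2 × 1.602 × 10⁻¹⁹ × 2060 = 6.600 × 10⁻¹⁶ J.
p = √(2mKE) = √(2 × 6.645 × 10⁻²⁷ × 6.600 × 10⁻¹⁶) = 2.962 × 10⁻²¹ kg·m/s.
λ = h/p = 6.626 × 10⁻³⁴ / 2.962 × 10⁻²¹ = 2.24 × 10⁻¹³ m = 224 fm.

λ = 224 fm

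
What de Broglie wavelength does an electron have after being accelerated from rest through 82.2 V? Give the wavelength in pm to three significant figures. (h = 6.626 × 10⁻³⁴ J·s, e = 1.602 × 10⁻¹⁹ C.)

KE = eV = 1.602 × 10⁻¹⁹ × 82.20 = 1.317 × 10⁻¹⁷ J.
p = √(2mKE) = √(2 × 9.109 × 10⁻³¹ × 1.317 × 10⁻¹⁷) = 4.898 × 10⁻²⁴ kg·m/s.
λ = h/p = 6.626 × 10⁻³⁴ / 4.898 × 10⁻²⁴ = 1.35 × 10⁻¹⁰ m = 135 pm.

λ = 135 pm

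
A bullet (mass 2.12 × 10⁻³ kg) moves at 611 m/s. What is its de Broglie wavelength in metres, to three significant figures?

p = mv = 2.12 × 10⁻³ × 611 = 1.295 kg·m/s.
λ = h/p = 6.626 × 10⁻³⁴ / 1.295 = 5.12 × 10⁻³⁴ m.

λ = 5.12 × 10⁻³⁴ m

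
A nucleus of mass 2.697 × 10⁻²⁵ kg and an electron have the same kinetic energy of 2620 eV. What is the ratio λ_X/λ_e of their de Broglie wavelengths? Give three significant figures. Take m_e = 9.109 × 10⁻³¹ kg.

At fixed KE, p = √(2mKE) so λ = h/p ∝ 1/√m.
λ_X/λ_e = √(m_e/m_X) = √(9.109 × 10⁻³¹/2.697 × 10⁻²⁵) = √(3.377 × 10⁻⁶) = 1.84 × 10⁻³.

λ_X/λ_e = 1.84 × 10⁻³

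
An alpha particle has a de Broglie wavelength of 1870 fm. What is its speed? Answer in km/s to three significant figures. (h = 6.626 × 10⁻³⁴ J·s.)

p = h/λ = 6.626 × 10⁻³⁴ / 1.870 × 10⁻¹² = 3.543 × 10⁻²² kg·m/s.
v = p/m = 3.543 × 10⁻²² / 6.645 × 10⁻²⁷ = 5.33 × 10⁴ m/s = 53.3 km/s.

v = 53.3 km/s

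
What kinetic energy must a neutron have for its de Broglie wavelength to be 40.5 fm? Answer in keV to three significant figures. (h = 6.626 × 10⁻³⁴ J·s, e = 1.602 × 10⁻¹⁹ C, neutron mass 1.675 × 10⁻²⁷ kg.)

KE = 499 keV

p = h/λ = 6.626 × 10⁻³⁴ / 4.050 × 10⁻¹⁴ = 1.636 × 10⁻²⁰ kg·m/s.
KE = p²/(2m) = (1.636 × 10⁻²⁰)² / (2 × 1.675 × 10⁻²⁷) = 7.990 × 10⁻¹⁴ J = 499 keV.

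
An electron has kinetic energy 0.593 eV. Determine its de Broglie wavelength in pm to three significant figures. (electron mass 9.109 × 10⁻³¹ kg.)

KE = 0.593 eV = 9.500 × 10⁻²⁰ J.
p = √(2mKE) = √(2 × 9.109 × 10⁻³¹ × 9.500 × 10⁻²⁰) = 4.160 × 10⁻²⁵ kg·m/s.
λ = h/p = 6.626 × 10⁻³⁴ / 4.160 × 10⁻²⁵ = 1.59 × 10⁻⁹ m = 1590 pm.

λ = 1590 pm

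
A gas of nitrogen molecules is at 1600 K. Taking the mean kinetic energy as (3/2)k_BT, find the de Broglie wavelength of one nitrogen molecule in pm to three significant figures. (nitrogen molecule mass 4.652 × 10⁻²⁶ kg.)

KE = (3/2)k_BT = 1.5 × 1.381 × 10⁻²³ × 1600 = 3.314 × 10⁻²⁰ J.
p = √(2mKE) = √(2 × 4.652 × 10⁻²⁶ × 3.314 × 10⁻²⁰) = 5.553 × 10⁻²³ kg·m/s.
λ = h/p = 1.19 × 10⁻¹¹ m = 11.9 pm.

λ = 11.9 pm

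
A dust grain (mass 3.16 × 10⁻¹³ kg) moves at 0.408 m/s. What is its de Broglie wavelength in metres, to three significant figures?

p = mv = 3.16 × 10⁻¹³ × 0.408 = 1.289 × 10⁻¹³ kg·m/s.
λ = h/p = 6.626 × 10⁻³⁴ / 1.289 × 10⁻¹³ = 5.14 × 10⁻²¹ m.

λ = 5.14 × 10⁻²¹ m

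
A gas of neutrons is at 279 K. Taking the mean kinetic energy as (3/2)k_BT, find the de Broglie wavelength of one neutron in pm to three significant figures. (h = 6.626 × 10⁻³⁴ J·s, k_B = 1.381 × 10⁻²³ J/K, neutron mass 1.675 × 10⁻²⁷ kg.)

λ = 151 pm

KE = (3/2)k_BT = 1.5 × 1.381 × 10⁻²³ × 279 = 5.779 × 10⁻²¹ J.
p = √(2mKE) = √(2 × 1.675 × 10⁻²⁷ × 5.779 × 10⁻²¹) = 4.400 × 10⁻²⁴ kg·m/s.
λ = h/p = 1.51 × 10⁻¹⁰ m = 151 pm.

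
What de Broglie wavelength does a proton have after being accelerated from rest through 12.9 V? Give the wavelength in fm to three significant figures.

λ = 7970 fm

KE = eV = 1.602 × 10⁻¹⁹ × 12.90 = 2.067 × 10⁻¹⁸ J.
p = √(2mKE) = √(2 × 1.673 × 10⁻²⁷ × 2.067 × 10⁻¹⁸) = 8.316 × 10⁻²³ kg·m/s.
λ = h/p = 6.626 × 10⁻³⁴ / 8.316 × 10⁻²³ = 7.97 × 10⁻¹² m = 7970 fm.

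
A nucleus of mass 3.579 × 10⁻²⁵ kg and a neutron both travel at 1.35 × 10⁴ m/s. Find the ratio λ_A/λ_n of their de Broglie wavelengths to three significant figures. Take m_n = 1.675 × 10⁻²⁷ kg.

λ_A/λ_n = 4.68 × 10⁻³

At fixed v, p = mv so λ = h/(mv) ∝ 1/m.
λ_A/λ_n = m_n/m_A = 1.675 × 10⁻²⁷/3.579 × 10⁻²⁵ = 4.68 × 10⁻³.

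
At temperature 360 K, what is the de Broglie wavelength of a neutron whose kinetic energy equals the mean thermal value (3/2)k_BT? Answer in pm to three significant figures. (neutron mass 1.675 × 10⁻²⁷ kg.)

λ = 133 pm

KE = (3/2)k_BT = 1.5 × 1.381 × 10⁻²³ × 360 = 7.457 × 10⁻²¹ J.
p = √(2mKE) = √(2 × 1.675 × 10⁻²⁷ × 7.457 × 10⁻²¹) = 4.998 × 10⁻²⁴ kg·m/s.
λ = h/p = 1.33 × 10⁻¹⁰ m = 133 pm.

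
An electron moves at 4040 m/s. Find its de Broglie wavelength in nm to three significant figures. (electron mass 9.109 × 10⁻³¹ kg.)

λ = 180 nm

p = mv = 9.109 × 10⁻³¹ × 4040 = 3.680 × 10⁻²⁷ kg·m/s.
λ = h/p = 6.626 × 10⁻³⁴ / 3.680 × 10⁻²⁷ = 1.80 × 10⁻⁷ m = 180 nm.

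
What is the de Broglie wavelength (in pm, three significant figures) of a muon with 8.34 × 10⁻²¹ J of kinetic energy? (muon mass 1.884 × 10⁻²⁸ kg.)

λ = 374 pm

p = √(2mKE) = √(2 × 1.884 × 10⁻²⁸ × 8.340 × 10⁻²¹) = 1.773 × 10⁻²⁴ kg·m/s.
λ = h/p = 6.626 × 10⁻³⁴ / 1.773 × 10⁻²⁴ = 3.74 × 10⁻¹⁰ m = 374 pm.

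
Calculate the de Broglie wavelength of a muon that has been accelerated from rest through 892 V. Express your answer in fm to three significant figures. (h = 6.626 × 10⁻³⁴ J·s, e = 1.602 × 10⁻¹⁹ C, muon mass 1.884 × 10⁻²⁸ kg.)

KE = eV = 1.602 × 10⁻¹⁹ × 892.0 = 1.429 × 10⁻¹⁶ J.
p = √(2mKE) = √(2 × 1.884 × 10⁻²⁸ × 1.429 × 10⁻¹⁶) = 2.320 × 10⁻²² kg·m/s.
λ = h/p = 6.626 × 10⁻³⁴ / 2.320 × 10⁻²² = 2.86 × 10⁻¹² m = 2860 fm.

λ = 2860 fm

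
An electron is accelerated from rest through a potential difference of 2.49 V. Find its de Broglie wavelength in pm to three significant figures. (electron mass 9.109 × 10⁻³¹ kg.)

λ = 777 pm

KE = eV = 1.602 × 10⁻¹⁹ × 2.490 = 3.989 × 10⁻¹⁹ J.
p = √(2mKE) = √(2 × 9.109 × 10⁻³¹ × 3.989 × 10⁻¹⁹) = 8.525 × 10⁻²⁵ kg·m/s.
λ = h/p = 6.626 × 10⁻³⁴ / 8.525 × 10⁻²⁵ = 7.77 × 10⁻¹⁰ m = 777 pm.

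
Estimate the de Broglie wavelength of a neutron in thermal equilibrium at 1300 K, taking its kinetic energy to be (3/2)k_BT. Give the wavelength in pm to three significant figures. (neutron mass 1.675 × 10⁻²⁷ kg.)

KE = (3/2)k_BT = 1.5 × 1.381 × 10⁻²³ × 1300 = 2.693 × 10⁻²⁰ J.
p = √(2mKE) = √(2 × 1.675 × 10⁻²⁷ × 2.693 × 10⁻²⁰) = 9.498 × 10⁻²⁴ kg·m/s.
λ = h/p = 6.98 × 10⁻¹¹ m = 69.8 pm.

λ = 69.8 pm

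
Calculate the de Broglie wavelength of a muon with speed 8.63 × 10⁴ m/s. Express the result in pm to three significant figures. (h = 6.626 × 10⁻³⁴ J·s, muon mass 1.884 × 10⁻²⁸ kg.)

p = mv = 1.884 × 10⁻²⁸ × 8.63 × 10⁴ = 1.626 × 10⁻²³ kg·m/s.
λ = h/p = 6.626 × 10⁻³⁴ / 1.626 × 10⁻²³ = 4.08 × 10⁻¹¹ m = 40.8 pm.

λ = 40.8 pm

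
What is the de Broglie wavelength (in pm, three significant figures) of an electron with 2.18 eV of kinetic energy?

λ = 831 pm

KE = 2.18 eV = 3.492 × 10⁻¹⁹ J.
p = √(2mKE) = √(2 × 9.109 × 10⁻³¹ × 3.492 × 10⁻¹⁹) = 7.976 × 10⁻²⁵ kg·m/s.
λ = h/p = 6.626 × 10⁻³⁴ / 7.976 × 10⁻²⁵ = 8.31 × 10⁻¹⁰ m = 831 pm.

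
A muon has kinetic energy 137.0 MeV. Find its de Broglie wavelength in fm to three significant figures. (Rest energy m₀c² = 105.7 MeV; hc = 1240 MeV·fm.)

Total energy E = KE + m₀c² = 137.0 + 105.7 = 242.7 MeV.
(pc)² = E² − (m₀c²)² = (242.7)² − (105.7)² = 4.773 × 10⁴ MeV², so pc = 218.5 MeV.
λ = hc/(pc) = 1240 MeV·fm / 218.5 MeV = 5.68 fm.

λ = 5.68 fm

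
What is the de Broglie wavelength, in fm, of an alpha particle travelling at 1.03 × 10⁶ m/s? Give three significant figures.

λ = 96.8 fm

p = mv = 6.645 × 10⁻²⁷ × 1.03 × 10⁶ = 6.844 × 10⁻²¹ kg·m/s.
λ = h/p = 6.626 × 10⁻³⁴ / 6.844 × 10⁻²¹ = 9.68 × 10⁻¹⁴ m = 96.8 fm.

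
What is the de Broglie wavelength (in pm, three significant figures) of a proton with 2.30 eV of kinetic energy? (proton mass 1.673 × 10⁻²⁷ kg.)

KE = 2.30 eV = 3.685 × 10⁻¹⁹ J.
p = √(2mKE) = √(2 × 1.673 × 10⁻²⁷ × 3.685 × 10⁻¹⁹) = 3.511 × 10⁻²³ kg·m/s.
λ = h/p = 6.626 × 10⁻³⁴ / 3.511 × 10⁻²³ = 1.89 × 10⁻¹¹ m = 18.9 pm.

λ = 18.9 pm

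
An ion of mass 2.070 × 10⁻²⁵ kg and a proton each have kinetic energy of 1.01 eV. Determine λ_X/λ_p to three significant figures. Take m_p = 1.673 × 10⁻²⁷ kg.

λ_X/λ_p = 0.0899

At fixed KE, p = √(2mKE) so λ = h/p ∝ 1/√m.
λ_X/λ_p = √(m_p/m_X) = √(1.673 × 10⁻²⁷/2.070 × 10⁻²⁵) = √(8.082 × 10⁻³) = 0.0899.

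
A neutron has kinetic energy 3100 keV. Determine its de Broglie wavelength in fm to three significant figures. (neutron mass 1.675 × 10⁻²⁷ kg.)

KE = 3100 keV = 4.966 × 10⁻¹³ J.
p = √(2mKE) = √(2 × 1.675 × 10⁻²⁷ × 4.966 × 10⁻¹³) = 4.079 × 10⁻²⁰ kg·m/s.
λ = h/p = 6.626 × 10⁻³⁴ / 4.079 × 10⁻²⁰ = 1.62 × 10⁻¹⁴ m = 16.2 fm.

λ = 16.2 fm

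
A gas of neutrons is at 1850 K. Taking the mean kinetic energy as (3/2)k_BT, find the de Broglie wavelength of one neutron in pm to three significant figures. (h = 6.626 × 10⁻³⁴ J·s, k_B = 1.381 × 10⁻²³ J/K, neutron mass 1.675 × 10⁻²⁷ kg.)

KE = (3/2)k_BT = 1.5 × 1.381 × 10⁻²³ × 1850 = 3.832 × 10⁻²⁰ J.
p = √(2mKE) = √(2 × 1.675 × 10⁻²⁷ × 3.832 × 10⁻²⁰) = 1.133 × 10⁻²³ kg·m/s.
λ = h/p = 5.85 × 10⁻¹¹ m = 58.5 pm.

λ = 58.5 pm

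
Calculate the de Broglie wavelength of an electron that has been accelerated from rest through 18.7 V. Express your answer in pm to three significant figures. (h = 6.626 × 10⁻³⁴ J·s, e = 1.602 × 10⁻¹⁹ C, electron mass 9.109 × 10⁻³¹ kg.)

λ = 284 pm

KE = eV = 1.602 × 10⁻¹⁹ × 18.70 = 2.996 × 10⁻¹⁸ J.
p = √(2mKE) = √(2 × 9.109 × 10⁻³¹ × 2.996 × 10⁻¹⁸) = 2.336 × 10⁻²⁴ kg·m/s.
λ = h/p = 6.626 × 10⁻³⁴ / 2.336 × 10⁻²⁴ = 2.84 × 10⁻¹⁰ m = 284 pm.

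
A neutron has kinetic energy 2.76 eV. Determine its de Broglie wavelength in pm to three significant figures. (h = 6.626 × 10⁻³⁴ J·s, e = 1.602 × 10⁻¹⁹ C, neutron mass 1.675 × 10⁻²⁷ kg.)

KE = 2.76 eV = 4.422 × 10⁻¹⁹ J.
p = √(2mKE) = √(2 × 1.675 × 10⁻²⁷ × 4.422 × 10⁻¹⁹) = 3.849 × 10⁻²³ kg·m/s.
λ = h/p = 6.626 × 10⁻³⁴ / 3.849 × 10⁻²³ = 1.72 × 10⁻¹¹ m = 17.2 pm.

λ = 17.2 pm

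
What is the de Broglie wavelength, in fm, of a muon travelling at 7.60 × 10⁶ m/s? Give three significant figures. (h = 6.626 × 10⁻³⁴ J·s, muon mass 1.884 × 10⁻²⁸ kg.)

p = mv = 1.884 × 10⁻²⁸ × 7.60 × 10⁶ = 1.432 × 10⁻²¹ kg·m/s.
λ = h/p = 6.626 × 10⁻³⁴ / 1.432 × 10⁻²¹ = 4.63 × 10⁻¹³ m = 463 fm.

λ = 463 fm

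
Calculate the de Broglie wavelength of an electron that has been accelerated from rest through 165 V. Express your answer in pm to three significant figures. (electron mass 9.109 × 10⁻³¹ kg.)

λ = 95.5 pm

KE = eV = 1.602 × 10⁻¹⁹ × 165.0 = 2.643 × 10⁻¹⁷ J.
p = √(2mKE) = √(2 × 9.109 × 10⁻³¹ × 2.643 × 10⁻¹⁷) = 6.939 × 10⁻²⁴ kg·m/s.
λ = h/p = 6.626 × 10⁻³⁴ / 6.939 × 10⁻²⁴ = 9.55 × 10⁻¹¹ m = 95.5 pm.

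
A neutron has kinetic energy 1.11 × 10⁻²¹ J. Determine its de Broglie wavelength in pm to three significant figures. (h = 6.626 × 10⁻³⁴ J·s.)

p = √(2mKE) = √(2 × 1.675 × 10⁻²⁷ × 1.110 × 10⁻²¹) = 1.928 × 10⁻²⁴ kg·m/s.
λ = h/p = 6.626 × 10⁻³⁴ / 1.928 × 10⁻²⁴ = 3.44 × 10⁻¹⁰ m = 344 pm.

λ = 344 pm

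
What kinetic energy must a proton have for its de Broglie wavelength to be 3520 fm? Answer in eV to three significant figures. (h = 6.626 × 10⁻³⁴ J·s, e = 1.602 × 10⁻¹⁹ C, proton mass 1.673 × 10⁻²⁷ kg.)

p = h/λ = 6.626 × 10⁻³⁴ / 3.520 × 10⁻¹² = 1.882 × 10⁻²² kg·m/s.
KE = p²/(2m) = (1.882 × 10⁻²²)² / (2 × 1.673 × 10⁻²⁷) = 1.059 × 10⁻¹⁷ J = 66.1 eV.

KE = 66.1 eV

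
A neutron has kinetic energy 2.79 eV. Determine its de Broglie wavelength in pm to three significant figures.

λ = 17.1 pm

KE = 2.79 eV = 4.470 × 10⁻¹⁹ J.
p = √(2mKE) = √(2 × 1.675 × 10⁻²⁷ × 4.470 × 10⁻¹⁹) = 3.870 × 10⁻²³ kg·m/s.
λ = h/p = 6.626 × 10⁻³⁴ / 3.870 × 10⁻²³ = 1.71 × 10⁻¹¹ m = 17.1 pm.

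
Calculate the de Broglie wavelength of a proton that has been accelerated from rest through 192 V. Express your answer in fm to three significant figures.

KE = eV = 1.602 × 10⁻¹⁹ × 192.0 = 3.076 × 10⁻¹⁷ J.
p = √(2mKE) = √(2 × 1.673 × 10⁻²⁷ × 3.076 × 10⁻¹⁷) = 3.208 × 10⁻²² kg·m/s.
λ = h/p = 6.626 × 10⁻³⁴ / 3.208 × 10⁻²² = 2.07 × 10⁻¹² m = 2070 fm.

λ = 2070 fm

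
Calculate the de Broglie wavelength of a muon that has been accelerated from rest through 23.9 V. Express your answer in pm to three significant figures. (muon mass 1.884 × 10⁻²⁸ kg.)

KE = eV = 1.602 × 10⁻¹⁹ × 23.90 = 3.829 × 10⁻¹⁸ J.
p = √(2mKE) = √(2 × 1.884 × 10⁻²⁸ × 3.829 × 10⁻¹⁸) = 3.798 × 10⁻²³ kg·m/s.
λ = h/p = 6.626 × 10⁻³⁴ / 3.798 × 10⁻²³ = 1.74 × 10⁻¹¹ m = 17.4 pm.

λ = 17.4 pm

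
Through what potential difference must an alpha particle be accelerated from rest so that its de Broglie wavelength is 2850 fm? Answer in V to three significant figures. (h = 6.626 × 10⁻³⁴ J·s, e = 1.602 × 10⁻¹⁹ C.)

V = 12.7 V

p = h/λ = 6.626 × 10⁻³⁴ / 2.850 × 10⁻¹² = 2.325 × 10⁻²² kg·m/s.
KE = p²/(2m) = 4.067 × 10⁻¹⁸ J.
V = KE/2e = 4.067 × 10⁻¹⁸ / (2 × 1.602 × 10⁻¹⁹) = 12.7 V.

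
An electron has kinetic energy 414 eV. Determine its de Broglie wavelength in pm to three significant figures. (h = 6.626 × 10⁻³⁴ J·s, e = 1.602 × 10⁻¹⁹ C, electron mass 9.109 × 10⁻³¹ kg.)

KE = 414 eV = 6.632 × 10⁻¹⁷ J.
p = √(2mKE) = √(2 × 9.109 × 10⁻³¹ × 6.632 × 10⁻¹⁷) = 1.099 × 10⁻²³ kg·m/s.
λ = h/p = 6.626 × 10⁻³⁴ / 1.099 × 10⁻²³ = 6.03 × 10⁻¹¹ m = 60.3 pm.

λ = 60.3 pm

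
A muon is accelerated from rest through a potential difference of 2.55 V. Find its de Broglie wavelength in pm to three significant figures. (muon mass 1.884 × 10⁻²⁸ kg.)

KE = eV = 1.602 × 10⁻¹⁹ × 2.550 = 4.085 × 10⁻¹⁹ J.
p = √(2mKE) = √(2 × 1.884 × 10⁻²⁸ × 4.085 × 10⁻¹⁹) = 1.241 × 10⁻²³ kg·m/s.
λ = h/p = 6.626 × 10⁻³⁴ / 1.241 × 10⁻²³ = 5.34 × 10⁻¹¹ m = 53.4 pm.

λ = 53.4 pm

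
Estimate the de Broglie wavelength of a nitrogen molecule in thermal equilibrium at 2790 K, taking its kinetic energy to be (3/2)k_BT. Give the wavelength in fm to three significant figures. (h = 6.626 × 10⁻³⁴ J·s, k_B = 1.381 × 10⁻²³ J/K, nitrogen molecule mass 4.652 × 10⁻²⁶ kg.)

KE = (3/2)k_BT = 1.5 × 1.381 × 10⁻²³ × 2790 = 5.779 × 10⁻²⁰ J.
p = √(2mKE) = √(2 × 4.652 × 10⁻²⁶ × 5.779 × 10⁻²⁰) = 7.333 × 10⁻²³ kg·m/s.
λ = h/p = 9.04 × 10⁻¹² m = 9040 fm.

λ = 9040 fm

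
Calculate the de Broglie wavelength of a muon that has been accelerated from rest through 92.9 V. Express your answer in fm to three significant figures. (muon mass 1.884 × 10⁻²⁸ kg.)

KE = eV = 1.602 × 10⁻¹⁹ × 92.90 = 1.488 × 10⁻¹⁷ J.
p = √(2mKE) = √(2 × 1.884 × 10⁻²⁸ × 1.488 × 10⁻¹⁷) = 7.488 × 10⁻²³ kg·m/s.
λ = h/p = 6.626 × 10⁻³⁴ / 7.488 × 10⁻²³ = 8.85 × 10⁻¹² m = 8850 fm.

λ = 8850 fm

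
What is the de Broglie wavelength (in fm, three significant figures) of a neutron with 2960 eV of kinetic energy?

λ = 526 fm

KE = 2960 eV = 4.742 × 10⁻¹⁶ J.
p = √(2mKE) = √(2 × 1.675 × 10⁻²⁷ × 4.742 × 10⁻¹⁶) = 1.260 × 10⁻²¹ kg·m/s.
λ = h/p = 6.626 × 10⁻³⁴ / 1.260 × 10⁻²¹ = 5.26 × 10⁻¹³ m = 526 fm.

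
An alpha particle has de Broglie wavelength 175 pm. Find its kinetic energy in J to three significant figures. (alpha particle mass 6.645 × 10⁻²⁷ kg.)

KE = 1.08 × 10⁻²¹ J

p = h/λ = 6.626 × 10⁻³⁴ / 1.750 × 10⁻¹⁰ = 3.786 × 10⁻²⁴ kg·m/s.
KE = p²/(2m) = (3.786 × 10⁻²⁴)² / (2 × 6.645 × 10⁻²⁷) = 1.079 × 10⁻²¹ J = 1.08 × 10⁻²¹ J.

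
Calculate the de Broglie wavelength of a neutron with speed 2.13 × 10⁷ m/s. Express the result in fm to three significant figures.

p = mv = 1.675 × 10⁻²⁷ × 2.13 × 10⁷ = 3.568 × 10⁻²⁰ kg·m/s.
λ = h/p = 6.626 × 10⁻³⁴ / 3.568 × 10⁻²⁰ = 1.86 × 10⁻¹⁴ m = 18.6 fm.

λ = 18.6 fm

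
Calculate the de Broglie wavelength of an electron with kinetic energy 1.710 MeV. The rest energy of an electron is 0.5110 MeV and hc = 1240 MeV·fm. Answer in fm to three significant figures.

λ = 574 fm

Total energy E = KE + m₀c² = 1.710 + 0.5110 = 2.2210 MeV.
(pc)² = E² − (m₀c²)² = (2.2210)² − (0.5110)² = 4.672 MeV², so pc = 2.161 MeV.
λ = hc/(pc) = 1240 MeV·fm / 2.161 MeV = 574 fm.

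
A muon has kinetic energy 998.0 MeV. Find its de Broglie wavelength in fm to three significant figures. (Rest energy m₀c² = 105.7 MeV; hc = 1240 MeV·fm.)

Total energy E = KE + m₀c² = 998.0 + 105.7 = 1103.7 MeV.
(pc)² = E² − (m₀c²)² = (1103.7)² − (105.7)² = 1.207 × 10⁶ MeV², so pc = 1099 MeV.
λ = hc/(pc) = 1240 MeV·fm / 1099 MeV = 1.13 fm.

λ = 1.13 fm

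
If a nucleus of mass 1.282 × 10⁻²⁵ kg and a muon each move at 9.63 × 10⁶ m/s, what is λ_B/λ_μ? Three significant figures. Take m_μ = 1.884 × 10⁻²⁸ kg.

At fixed v, p = mv so λ = h/(mv) ∝ 1/m.
λ_B/λ_μ = m_μ/m_B = 1.884 × 10⁻²⁸/1.282 × 10⁻²⁵ = 1.47 × 10⁻³.

λ_B/λ_μ = 1.47 × 10⁻³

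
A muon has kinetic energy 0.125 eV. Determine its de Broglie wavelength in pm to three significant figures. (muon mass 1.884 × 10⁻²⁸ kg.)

λ = 241 pm

KE = 0.125 eV = 2.003 × 10⁻²⁰ J.
p = √(2mKE) = √(2 × 1.884 × 10⁻²⁸ × 2.003 × 10⁻²⁰) = 2.747 × 10⁻²⁴ kg·m/s.
λ = h/p = 6.626 × 10⁻³⁴ / 2.747 × 10⁻²⁴ = 2.41 × 10⁻¹⁰ m = 241 pm.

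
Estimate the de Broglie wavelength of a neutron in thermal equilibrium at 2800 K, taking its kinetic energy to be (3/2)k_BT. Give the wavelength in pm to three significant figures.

λ = 47.5 pm

KE = (3/2)k_BT = 1.5 × 1.381 × 10⁻²³ × 2800 = 5.800 × 10⁻²⁰ J.
p = √(2mKE) = √(2 × 1.675 × 10⁻²⁷ × 5.800 × 10⁻²⁰) = 1.394 × 10⁻²³ kg·m/s.
λ = h/p = 4.75 × 10⁻¹¹ m = 47.5 pm.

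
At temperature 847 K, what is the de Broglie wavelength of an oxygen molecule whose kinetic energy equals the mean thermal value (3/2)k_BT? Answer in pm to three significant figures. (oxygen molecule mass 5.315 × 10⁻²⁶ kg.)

KE = (3/2)k_BT = 1.5 × 1.381 × 10⁻²³ × 847 = 1.755 × 10⁻²⁰ J.
p = √(2mKE) = √(2 × 5.315 × 10⁻²⁶ × 1.755 × 10⁻²⁰) = 4.319 × 10⁻²³ kg·m/s.
λ = h/p = 1.53 × 10⁻¹¹ m = 15.3 pm.

λ = 15.3 pm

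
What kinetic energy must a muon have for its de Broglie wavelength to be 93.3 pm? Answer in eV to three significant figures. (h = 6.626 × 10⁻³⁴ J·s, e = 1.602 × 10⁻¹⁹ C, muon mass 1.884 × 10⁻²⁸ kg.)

KE = 0.836 eV

p = h/λ = 6.626 × 10⁻³⁴ / 9.330 × 10⁻¹¹ = 7.102 × 10⁻²⁴ kg·m/s.
KE = p²/(2m) = (7.102 × 10⁻²⁴)² / (2 × 1.884 × 10⁻²⁸) = 1.339 × 10⁻¹⁹ J = 0.836 eV.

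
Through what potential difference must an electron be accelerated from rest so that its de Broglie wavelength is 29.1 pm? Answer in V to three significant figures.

p = h/λ = 6.626 × 10⁻³⁴ / 2.910 × 10⁻¹¹ = 2.277 × 10⁻²³ kg·m/s.
KE = p²/(2m) = 2.846 × 10⁻¹⁶ J.
V = KE/e = 2.846 × 10⁻¹⁶ / (1.602 × 10⁻¹⁹) = 1780 V.

V = 1780 V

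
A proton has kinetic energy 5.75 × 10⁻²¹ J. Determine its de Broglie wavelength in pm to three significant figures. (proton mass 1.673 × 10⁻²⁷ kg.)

λ = 151 pm

p = √(2mKE) = √(2 × 1.673 × 10⁻²⁷ × 5.750 × 10⁻²¹) = 4.386 × 10⁻²⁴ kg·m/s.
λ = h/p = 6.626 × 10⁻³⁴ / 4.386 × 10⁻²⁴ = 1.51 × 10⁻¹⁰ m = 151 pm.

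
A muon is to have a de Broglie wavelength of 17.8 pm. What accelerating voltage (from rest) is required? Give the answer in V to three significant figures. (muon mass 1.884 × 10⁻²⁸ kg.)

p = h/λ = 6.626 × 10⁻³⁴ / 1.780 × 10⁻¹¹ = 3.722 × 10⁻²³ kg·m/s.
KE = p²/(2m) = 3.677 × 10⁻¹⁸ J.
V = KE/e = 3.677 × 10⁻¹⁸ / (1.602 × 10⁻¹⁹) = 23.0 V.

V = 23.0 V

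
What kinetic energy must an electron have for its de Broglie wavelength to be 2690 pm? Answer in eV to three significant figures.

p = h/λ = 6.626 × 10⁻³⁴ / 2.690 × 10⁻⁹ = 2.463 × 10⁻²⁵ kg·m/s.
KE = p²/(2m) = (2.463 × 10⁻²⁵)² / (2 × 9.109 × 10⁻³¹) = 3.330 × 10⁻²⁰ J = 0.208 eV.

KE = 0.208 eV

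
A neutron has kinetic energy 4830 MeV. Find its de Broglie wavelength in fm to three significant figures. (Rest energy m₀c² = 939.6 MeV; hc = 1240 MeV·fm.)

λ = 0.218 fm

Total energy E = KE + m₀c² = 4830 + 939.6 = 5769.6 MeV.
(pc)² = E² − (m₀c²)² = (5769.6)² − (939.6)² = 3.241 × 10⁷ MeV², so pc = 5693 MeV.
λ = hc/(pc) = 1240 MeV·fm / 5693 MeV = 0.218 fm.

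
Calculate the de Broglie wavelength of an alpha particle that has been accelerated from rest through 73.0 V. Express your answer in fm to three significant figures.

λ = 1190 fm

KE = 2eV = 2 × 1.602 × 10⁻¹⁹ × 73.00 = 2.339 × 10⁻¹⁷ J.
p = √(2mKE) = √(2 × 6.645 × 10⁻²⁷ × 2.339 × 10⁻¹⁷) = 5.575 × 10⁻²² kg·m/s.
λ = h/p = 6.626 × 10⁻³⁴ / 5.575 × 10⁻²² = 1.19 × 10⁻¹² m = 1190 fm.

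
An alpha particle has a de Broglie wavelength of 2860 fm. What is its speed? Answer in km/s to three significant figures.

p = h/λ = 6.626 × 10⁻³⁴ / 2.860 × 10⁻¹² = 2.317 × 10⁻²² kg·m/s.
v = p/m = 2.317 × 10⁻²² / 6.645 × 10⁻²⁷ = 3.49 × 10⁴ m/s = 34.9 km/s.

v = 34.9 km/s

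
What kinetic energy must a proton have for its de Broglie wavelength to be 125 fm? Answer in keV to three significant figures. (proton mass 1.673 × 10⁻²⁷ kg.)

p = h/λ = 6.626 × 10⁻³⁴ / 1.250 × 10⁻¹³ = 5.301 × 10⁻²¹ kg·m/s.
KE = p²/(2m) = (5.301 × 10⁻²¹)² / (2 × 1.673 × 10⁻²⁷) = 8.398 × 10⁻¹⁵ J = 52.4 keV.

KE = 52.4 keV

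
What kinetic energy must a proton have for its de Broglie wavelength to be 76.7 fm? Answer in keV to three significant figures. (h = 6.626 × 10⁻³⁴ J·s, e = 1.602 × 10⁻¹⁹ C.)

p = h/λ = 6.626 × 10⁻³⁴ / 7.670 × 10⁻¹⁴ = 8.639 × 10⁻²¹ kg·m/s.
KE = p²/(2m) = (8.639 × 10⁻²¹)² / (2 × 1.673 × 10⁻²⁷) = 2.230 × 10⁻¹⁴ J = 139 keV.

KE = 139 keV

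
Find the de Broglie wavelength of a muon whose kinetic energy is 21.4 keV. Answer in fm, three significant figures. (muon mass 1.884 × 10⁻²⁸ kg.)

KE = 21.4 keV = 3.428 × 10⁻¹⁵ J.
p = √(2mKE) = √(2 × 1.884 × 10⁻²⁸ × 3.428 × 10⁻¹⁵) = 1.137 × 10⁻²¹ kg·m/s.
λ = h/p = 6.626 × 10⁻³⁴ / 1.137 × 10⁻²¹ = 5.83 × 10⁻¹³ m = 583 fm.

λ = 583 fm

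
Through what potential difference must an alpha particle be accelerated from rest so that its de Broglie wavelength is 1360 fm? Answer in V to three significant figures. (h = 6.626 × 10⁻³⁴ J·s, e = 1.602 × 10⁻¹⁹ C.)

p = h/λ = 6.626 × 10⁻³⁴ / 1.360 × 10⁻¹² = 4.872 × 10⁻²² kg·m/s.
KE = p²/(2m) = 1.786 × 10⁻¹⁷ J.
V = KE/2e = 1.786 × 10⁻¹⁷ / (2 × 1.602 × 10⁻¹⁹) = 55.7 V.

V = 55.7 V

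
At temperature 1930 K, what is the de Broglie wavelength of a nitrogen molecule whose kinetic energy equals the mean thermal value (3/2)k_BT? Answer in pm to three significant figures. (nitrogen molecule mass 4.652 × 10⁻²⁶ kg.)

KE = (3/2)k_BT = 1.5 × 1.381 × 10⁻²³ × 1930 = 3.998 × 10⁻²⁰ J.
p = √(2mKE) = √(2 × 4.652 × 10⁻²⁶ × 3.998 × 10⁻²⁰) = 6.099 × 10⁻²³ kg·m/s.
λ = h/p = 1.09 × 10⁻¹¹ m = 10.9 pm.

λ = 10.9 pm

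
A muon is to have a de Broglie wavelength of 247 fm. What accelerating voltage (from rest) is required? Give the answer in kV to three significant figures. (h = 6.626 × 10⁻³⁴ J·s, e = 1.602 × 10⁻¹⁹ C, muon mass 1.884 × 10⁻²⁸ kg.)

V = 119 kV

p = h/λ = 6.626 × 10⁻³⁴ / 2.470 × 10⁻¹³ = 2.683 × 10⁻²¹ kg·m/s.
KE = p²/(2m) = 1.910 × 10⁻¹⁴ J.
V = KE/e = 1.910 × 10⁻¹⁴ / (1.602 × 10⁻¹⁹) = 119 kV.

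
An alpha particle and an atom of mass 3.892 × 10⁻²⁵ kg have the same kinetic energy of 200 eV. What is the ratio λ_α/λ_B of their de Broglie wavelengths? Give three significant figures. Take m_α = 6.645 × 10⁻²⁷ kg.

λ_α/λ_B = 7.65

At fixed KE, p = √(2mKE) so λ = h/p ∝ 1/√m.
λ_α/λ_B = √(m_B/m_α) = √(3.892 × 10⁻²⁵/6.645 × 10⁻²⁷) = √(58.57) = 7.65.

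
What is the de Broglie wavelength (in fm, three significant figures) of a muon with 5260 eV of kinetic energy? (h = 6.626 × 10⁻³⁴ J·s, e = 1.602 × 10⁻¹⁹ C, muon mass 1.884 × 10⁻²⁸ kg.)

KE = 5260 eV = 8.427 × 10⁻¹⁶ J.
p = √(2mKE) = √(2 × 1.884 × 10⁻²⁸ × 8.427 × 10⁻¹⁶) = 5.635 × 10⁻²² kg·m/s.
λ = h/p = 6.626 × 10⁻³⁴ / 5.635 × 10⁻²² = 1.18 × 10⁻¹² m = 1180 fm.

λ = 1180 fm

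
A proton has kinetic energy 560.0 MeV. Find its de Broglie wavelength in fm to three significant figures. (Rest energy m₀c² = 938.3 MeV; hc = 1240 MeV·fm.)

Total energy E = KE + m₀c² = 560.0 + 938.3 = 1498.3 MeV.
(pc)² = E² − (m₀c²)² = (1498.3)² − (938.3)² = 1.364 × 10⁶ MeV², so pc = 1168 MeV.
λ = hc/(pc) = 1240 MeV·fm / 1168 MeV = 1.06 fm.

λ = 1.06 fm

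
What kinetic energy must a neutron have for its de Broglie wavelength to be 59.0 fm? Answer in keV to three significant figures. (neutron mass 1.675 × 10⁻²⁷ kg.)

KE = 235 keV

p = h/λ = 6.626 × 10⁻³⁴ / 5.900 × 10⁻¹⁴ = 1.123 × 10⁻²⁰ kg·m/s.
KE = p²/(2m) = (1.123 × 10⁻²⁰)² / (2 × 1.675 × 10⁻²⁷) = 3.765 × 10⁻¹⁴ J = 235 keV.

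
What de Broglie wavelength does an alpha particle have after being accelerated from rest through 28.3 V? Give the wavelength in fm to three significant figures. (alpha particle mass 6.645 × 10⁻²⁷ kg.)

KE = 2eV = 2 × 1.602 × 10⁻¹⁹ × 28.30 = 9.067 × 10⁻¹⁸ J.
p = √(2mKE) = √(2 × 6.645 × 10⁻²⁷ × 9.067 × 10⁻¹⁸) = 3.471 × 10⁻²² kg·m/s.
λ = h/p = 6.626 × 10⁻³⁴ / 3.471 × 10⁻²² = 1.91 × 10⁻¹² m = 1910 fm.

λ = 1910 fm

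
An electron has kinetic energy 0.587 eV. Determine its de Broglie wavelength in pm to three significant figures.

λ = 1600 pm

KE = 0.587 eV = 9.404 × 10⁻²⁰ J.
p = √(2mKE) = √(2 × 9.109 × 10⁻³¹ × 9.404 × 10⁻²⁰) = 4.139 × 10⁻²⁵ kg·m/s.
λ = h/p = 6.626 × 10⁻³⁴ / 4.139 × 10⁻²⁵ = 1.60 × 10⁻⁹ m = 1600 pm.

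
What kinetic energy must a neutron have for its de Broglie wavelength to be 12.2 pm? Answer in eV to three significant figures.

p = h/λ = 6.626 × 10⁻³⁴ / 1.220 × 10⁻¹¹ = 5.431 × 10⁻²³ kg·m/s.
KE = p²/(2m) = (5.431 × 10⁻²³)² / (2 × 1.675 × 10⁻²⁷) = 8.805 × 10⁻¹⁹ J = 5.50 eV.

KE = 5.50 eV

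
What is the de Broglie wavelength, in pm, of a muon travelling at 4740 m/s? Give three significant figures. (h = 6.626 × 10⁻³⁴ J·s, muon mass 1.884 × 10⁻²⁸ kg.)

λ = 742 pm

p = mv = 1.884 × 10⁻²⁸ × 4740 = 8.930 × 10⁻²⁵ kg·m/s.
λ = h/p = 6.626 × 10⁻³⁴ / 8.930 × 10⁻²⁵ = 7.42 × 10⁻¹⁰ m = 742 pm.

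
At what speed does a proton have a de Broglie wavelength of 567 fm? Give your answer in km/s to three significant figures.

p = h/λ = 6.626 × 10⁻³⁴ / 5.670 × 10⁻¹³ = 1.169 × 10⁻²¹ kg·m/s.
v = p/m = 1.169 × 10⁻²¹ / 1.673 × 10⁻²⁷ = 6.99 × 10⁵ m/s = 699 km/s.

v = 699 km/s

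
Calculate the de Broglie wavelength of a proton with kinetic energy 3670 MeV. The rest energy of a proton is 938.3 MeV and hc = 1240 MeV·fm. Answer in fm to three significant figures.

λ = 0.275 fm

Total energy E = KE + m₀c² = 3670 + 938.3 = 4608.3 MeV.
(pc)² = E² − (m₀c²)² = (4608.3)² − (938.3)² = 2.036 × 10⁷ MeV², so pc = 4512 MeV.
λ = hc/(pc) = 1240 MeV·fm / 4512 MeV = 0.275 fm.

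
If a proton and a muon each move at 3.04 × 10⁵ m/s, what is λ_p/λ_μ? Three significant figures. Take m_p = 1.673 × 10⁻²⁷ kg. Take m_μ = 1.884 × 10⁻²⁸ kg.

At fixed v, p = mv so λ = h/(mv) ∝ 1/m.
λ_p/λ_μ = m_μ/m_p = 1.884 × 10⁻²⁸/1.673 × 10⁻²⁷ = 0.113.

λ_p/λ_μ = 0.113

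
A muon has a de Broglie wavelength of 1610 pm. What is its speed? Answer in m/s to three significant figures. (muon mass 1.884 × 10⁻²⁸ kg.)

v = 2180 m/s

p = h/λ = 6.626 × 10⁻³⁴ / 1.610 × 10⁻⁹ = 4.116 × 10⁻²⁵ kg·m/s.
v = p/m = 4.116 × 10⁻²⁵ / 1.884 × 10⁻²⁸ = 2.18 × 10³ m/s = 2180 m/s.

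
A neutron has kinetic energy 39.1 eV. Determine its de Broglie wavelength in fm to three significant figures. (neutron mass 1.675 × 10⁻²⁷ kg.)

λ = 4570 fm

KE = 39.1 eV = 6.264 × 10⁻¹⁸ J.
p = √(2mKE) = √(2 × 1.675 × 10⁻²⁷ × 6.264 × 10⁻¹⁸) = 1.449 × 10⁻²² kg·m/s.
λ = h/p = 6.626 × 10⁻³⁴ / 1.449 × 10⁻²² = 4.57 × 10⁻¹² m = 4570 fm.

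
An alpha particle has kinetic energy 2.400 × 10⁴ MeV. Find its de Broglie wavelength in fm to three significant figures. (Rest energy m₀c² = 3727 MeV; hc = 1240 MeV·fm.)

λ = 0.0451 fm

Total energy E = KE + m₀c² = 2.400 × 10⁴ + 3727 = 27727 MeV.
(pc)² = E² − (m₀c²)² = (27727)² − (3727)² = 7.549 × 10⁸ MeV², so pc = 2.748 × 10⁴ MeV.
λ = hc/(pc) = 1240 MeV·fm / 2.748 × 10⁴ MeV = 0.0451 fm.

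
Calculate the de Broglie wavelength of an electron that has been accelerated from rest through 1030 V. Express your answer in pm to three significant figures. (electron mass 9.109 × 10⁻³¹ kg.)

λ = 38.2 pm

KE = eV = 1.602 × 10⁻¹⁹ × 1030 = 1.650 × 10⁻¹⁶ J.
p = √(2mKE) = √(2 × 9.109 × 10⁻³¹ × 1.650 × 10⁻¹⁶) = 1.734 × 10⁻²³ kg·m/s.
λ = h/p = 6.626 × 10⁻³⁴ / 1.734 × 10⁻²³ = 3.82 × 10⁻¹¹ m = 38.2 pm.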